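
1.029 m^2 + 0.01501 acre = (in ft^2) 1.029 m^2 is already in m^2. 1 acre = 4046.8564 m^2, so 0.01501 acre = 0.01501 * 4046.8564 = 60.743315 m^2. Sum: 1.029 + 60.743315 = 61.772315 m^2. 1 ft^2 = 0.09290304 m^2, so 61.772315 m^2 = 61.772315 / 0.09290304 = 664.91166 ft^2 ≈ 664.9 ft^2 (4 s.f.). Final answer: 664.9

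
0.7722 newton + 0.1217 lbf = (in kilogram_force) 0.7722 newton = 0.7722 N. 1 lbf = 4.4482216 N, so 0.1217 lbf = 0.1217 * 4.4482216 = 0.54134857 N. Sum: 0.7722 + 0.54134857 = 1.3135486 N. 1 kilogram_force = 9.80665 N, so 1.3135486 N = 1.3135486 / 9.80665 = 0.13394468 kilogram_force ≈ 0.1339 kilogram_force (4 s.f.). Final answer: 0.1339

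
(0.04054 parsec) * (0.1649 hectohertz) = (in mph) 1 parsec = 3.0856776e+16 m, so 0.04054 parsec = 0.04054 * 3.0856776e+16 = 1.2509337e+15 m. 1 hectohertz = 100 Hz, so 0.1649 hectohertz = 0.1649 * 100 = 16.49 Hz. Combine: 1.2509337e+15 m * 16.49 Hz = 2.0627897e+16 m/s. 1 mph = 0.44704 m/s, so 2.0627897e+16 m/s = 2.0627897e+16 / 0.44704 = 4.614329e+16 mph ≈ 4.614e+16 mph (4 s.f.). Final answer: 4.614e+16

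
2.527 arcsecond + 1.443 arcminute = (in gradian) 1 arcsecond = 4.8481368e-06 rad, so 2.527 arcsecond = 2.527 * 4.8481368e-06 = 1.2251242e-05 rad. 1 arcminute = 0.00029088821 rad, so 1.443 arcminute = 1.443 * 0.00029088821 = 0.00041975169 rad. Sum: 1.2251242e-05 + 0.00041975169 = 0.00043200293 rad. 1 gradian = 0.015707963 rad, so 0.00043200293 rad = 0.00043200293 / 0.015707963 = 0.02750216 gradian ≈ 0.0275 gradian (4 s.f.). Final answer: 0.0275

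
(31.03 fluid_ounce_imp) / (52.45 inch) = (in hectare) 1 fluid_ounce_imp = 2.8413063e-05 m^3, so 31.03 fluid_ounce_imp = 31.03 * 2.8413063e-05 = 0.00088165733 m^3. 1 inch = 0.0254 m, so 52.45 inch = 52.45 * 0.0254 = 1.33223 m. Combine: 0.00088165733 m^3 / 1.33223 m = 0.00066179063 m^2. 1 hectare = 10000 m^2, so 0.00066179063 m^2 = 0.00066179063 / 10000 = 6.6179063e-08 hectare ≈ 6.618e-08 hectare (4 s.f.). Final answer: 6.618e-08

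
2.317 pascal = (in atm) 2.287e-05. Check: 2.317 pascal = 2.317 Pa. 1 atm = 101325 Pa, so 2.317 Pa = 2.317 / 101325 = 2.2867012e-05 atm ≈ 2.287e-05 atm (4 s.f.).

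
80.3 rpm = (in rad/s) 8.409. Check: 1 rpm = 0.10471976 rad/s, so 80.3 rpm = 80.3 * 0.10471976 = 8.4089963 rad/s. Result: 8.4089963 rad/s ≈ 8.409 rad/s (4 s.f.).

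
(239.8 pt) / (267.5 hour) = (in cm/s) 1 pt = 0.00035277778 m, so 239.8 pt = 239.8 * 0.00035277778 = 0.084596111 m. 1 hour = 3600 s, so 267.5 hour = 267.5 * 3600 = 963000 s. Combine: 0.084596111 m / 963000 s = 8.7846429e-08 m/s. 1 cm/s = 0.01 m/s, so 8.7846429e-08 m/s = 8.7846429e-08 / 0.01 = 8.7846429e-06 cm/s ≈ 8.785e-06 cm/s (4 s.f.). Final answer: 8.785e-06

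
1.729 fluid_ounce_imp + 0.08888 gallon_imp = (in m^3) 1 fluid_ounce_imp = 2.8413063e-05 m^3, so 1.729 fluid_ounce_imp = 1.729 * 2.8413063e-05 = 4.9126185e-05 m^3. 1 gallon_imp = 0.00454609 m^3, so 0.08888 gallon_imp = 0.08888 * 0.00454609 = 0.00040405648 m^3. Sum: 4.9126185e-05 + 0.00040405648 = 0.00045318266 m^3. Result: 0.00045318266 m^3 ≈ 0.0004532 m^3 (4 s.f.). Final answer: 0.0004532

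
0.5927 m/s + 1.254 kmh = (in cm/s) 94.1. Check: 0.5927 m/s is already in m/s. 1 kmh = 0.27777778 m/s, so 1.254 kmh = 1.254 * 0.27777778 = 0.34833333 m/s. Sum: 0.5927 + 0.34833333 = 0.94103333 m/s. 1 cm/s = 0.01 m/s, so 0.94103333 m/s = 0.94103333 / 0.01 = 94.103333 cm/s ≈ 94.1 cm/s (4 s.f.).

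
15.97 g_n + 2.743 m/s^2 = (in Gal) 1 g_n = 9.80665 m/s^2, so 15.97 g_n = 15.97 * 9.80665 = 156.6122 m/s^2. 2.743 m/s^2 is already in m/s^2. Sum: 156.6122 + 2.743 = 159.3552 m/s^2. 1 Gal = 0.01 m/s^2, so 159.3552 m/s^2 = 159.3552 / 0.01 = 15935.52 Gal ≈ 1.594e+04 Gal (4 s.f.). Final answer: 1.594e+04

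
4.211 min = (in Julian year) 8.006e-06. Check: 1 min = 60 s, so 4.211 min = 4.211 * 60 = 252.66 s. 1 Julian year = 31557600 s, so 252.66 s = 252.66 / 31557600 = 8.0063123e-06 Julian year ≈ 8.006e-06 Julian year (4 s.f.).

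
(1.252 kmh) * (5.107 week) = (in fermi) 1 kmh = 0.27777778 m/s, so 1.252 kmh = 1.252 * 0.27777778 = 0.34777778 m/s. 1 week = 604800 s, so 5.107 week = 5.107 * 604800 = 3088713.6 s. Combine: 0.34777778 m/s * 3088713.6 s = 1074186 m. 1 fermi = 1e-15 m, so 1074186 m = 1074186 / 1e-15 = 1.074186e+21 fermi ≈ 1.074e+21 fermi (4 s.f.). Final answer: 1.074e+21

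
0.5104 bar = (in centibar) 51.04. Check: 1 bar = 100000 Pa, so 0.5104 bar = 0.5104 * 100000 = 51040 Pa. 1 centibar = 1000 Pa, so 51040 Pa = 51040 / 1000 = 51.04 centibar.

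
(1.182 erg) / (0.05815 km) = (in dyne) 1 erg = 1e-07 J, so 1.182 erg = 1.182 * 1e-07 = 1.182e-07 J. 1 km = 1000 m, so 0.05815 km = 0.05815 * 1000 = 58.15 m. Combine: 1.182e-07 J / 58.15 m = 2.0326741e-09 N. 1 dyne = 1e-05 N, so 2.0326741e-09 N = 2.0326741e-09 / 1e-05 = 0.00020326741 dyne ≈ 0.0002033 dyne (4 s.f.). Final answer: 0.0002033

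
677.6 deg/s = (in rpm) 1 deg/s = 0.017453293 rad/s, so 677.6 deg/s = 677.6 * 0.017453293 = 11.826351 rad/s. 1 rpm = 0.10471976 rad/s, so 11.826351 rad/s = 11.826351 / 0.10471976 = 112.93333 rpm ≈ 112.9 rpm (4 s.f.). Final answer: 112.9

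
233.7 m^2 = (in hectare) 0.02337. Check: 1 hectare = 10000 m^2, so 233.7 m^2 = 233.7 / 10000 = 0.02337 hectare.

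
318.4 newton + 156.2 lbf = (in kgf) 318.4 newton = 318.4 N. 1 lbf = 4.4482216 N, so 156.2 lbf = 156.2 * 4.4482216 = 694.81222 N. Sum: 318.4 + 694.81222 = 1013.2122 N. 1 kgf = 9.80665 N, so 1013.2122 N = 1013.2122 / 9.80665 = 103.31889 kgf ≈ 103.3 kgf (4 s.f.). Final answer: 103.3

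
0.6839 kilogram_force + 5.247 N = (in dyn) 1 kilogram_force = 9.80665 N, so 0.6839 kilogram_force = 0.6839 * 9.80665 = 6.7067679 N. 5.247 N is already in N. Sum: 6.7067679 + 5.247 = 11.953768 N. 1 dyn = 1e-05 N, so 11.953768 N = 11.953768 / 1e-05 = 1195376.8 dyn ≈ 1.195e+06 dyn (4 s.f.). Final answer: 1.195e+06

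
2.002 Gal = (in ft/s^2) 0.06568. Check: 1 Gal = 0.01 m/s^2, so 2.002 Gal = 2.002 * 0.01 = 0.02002 m/s^2. 1 ft/s^2 = 0.3048 m/s^2, so 0.02002 m/s^2 = 0.02002 / 0.3048 = 0.065682415 ft/s^2 ≈ 0.06568 ft/s^2 (4 s.f.).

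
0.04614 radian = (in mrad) 46.14. Check: 0.04614 radian = 0.04614 rad. 1 mrad = 0.001 rad, so 0.04614 rad = 0.04614 / 0.001 = 46.14 mrad.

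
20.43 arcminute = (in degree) 1 arcminute = 0.00029088821 rad, so 20.43 arcminute = 20.43 * 0.00029088821 = 0.0059428461 rad. 1 degree = 0.017453293 rad, so 0.0059428461 rad = 0.0059428461 / 0.017453293 = 0.3405 degree. Final answer: 0.3405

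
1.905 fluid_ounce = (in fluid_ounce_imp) 1.983. Check: 1 fluid_ounce = 2.957353e-05 m^3, so 1.905 fluid_ounce = 1.905 * 2.957353e-05 = 5.6337574e-05 m^3. 1 fluid_ounce_imp = 2.8413063e-05 m^3, so 5.6337574e-05 m^3 = 5.6337574e-05 / 2.8413063e-05 = 1.9828054 fluid_ounce_imp ≈ 1.983 fluid_ounce_imp (4 s.f.).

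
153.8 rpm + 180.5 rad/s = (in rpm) 1 rpm = 0.10471976 rad/s, so 153.8 rpm = 153.8 * 0.10471976 = 16.105898 rad/s. 180.5 rad/s is already in rad/s. Sum: 16.105898 + 180.5 = 196.6059 rad/s. 1 rpm = 0.10471976 rad/s, so 196.6059 rad/s = 196.6059 / 0.10471976 = 1877.448 rpm ≈ 1877 rpm (4 s.f.). Final answer: 1877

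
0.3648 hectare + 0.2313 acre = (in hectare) 0.4584. Check: 1 hectare = 10000 m^2, so 0.3648 hectare = 0.3648 * 10000 = 3648 m^2. 1 acre = 4046.8564 m^2, so 0.2313 acre = 0.2313 * 4046.8564 = 936.03789 m^2. Sum: 3648 + 936.03789 = 4584.0379 m^2. 1 hectare = 10000 m^2, so 4584.0379 m^2 = 4584.0379 / 10000 = 0.45840379 hectare ≈ 0.4584 hectare (4 s.f.).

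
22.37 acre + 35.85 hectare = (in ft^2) 4.833e+06. Check: 1 acre = 4046.8564 m^2, so 22.37 acre = 22.37 * 4046.8564 = 90528.178 m^2. 1 hectare = 10000 m^2, so 35.85 hectare = 35.85 * 10000 = 358500 m^2. Sum: 90528.178 + 358500 = 449028.18 m^2. 1 ft^2 = 0.09290304 m^2, so 449028.18 m^2 = 449028.18 / 0.09290304 = 4833299.1 ft^2 ≈ 4.833e+06 ft^2 (4 s.f.).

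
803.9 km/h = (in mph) 1 km/h = 0.27777778 m/s, so 803.9 km/h = 803.9 * 0.27777778 = 223.30556 m/s. 1 mph = 0.44704 m/s, so 223.30556 m/s = 223.30556 / 0.44704 = 499.5203 mph ≈ 499.5 mph (4 s.f.). Final answer: 499.5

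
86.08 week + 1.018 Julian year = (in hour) 2.339e+04. Check: 1 week = 604800 s, so 86.08 week = 86.08 * 604800 = 52061184 s. 1 Julian year = 31557600 s, so 1.018 Julian year = 1.018 * 31557600 = 32125637 s. Sum: 52061184 + 32125637 = 84186821 s. 1 hour = 3600 s, so 84186821 s = 84186821 / 3600 = 23385.228 hour ≈ 2.339e+04 hour (4 s.f.).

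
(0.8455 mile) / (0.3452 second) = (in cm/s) 3.942e+05. Check: 1 mile = 1609.344 m, so 0.8455 mile = 0.8455 * 1609.344 = 1360.7004 m. 0.3452 second = 0.3452 s. Combine: 1360.7004 m / 0.3452 s = 3941.7739 m/s. 1 cm/s = 0.01 m/s, so 3941.7739 m/s = 3941.7739 / 0.01 = 394177.39 cm/s ≈ 3.942e+05 cm/s (4 s.f.).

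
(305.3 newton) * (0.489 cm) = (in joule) 305.3 newton = 305.3 N. 1 cm = 0.01 m, so 0.489 cm = 0.489 * 0.01 = 0.00489 m. Combine: 305.3 N * 0.00489 m = 1.492917 J. 1.492917 J = 1.492917 joule ≈ 1.493 joule (4 s.f.). Final answer: 1.493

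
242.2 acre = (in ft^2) 1 acre = 4046.8564 m^2, so 242.2 acre = 242.2 * 4046.8564 = 980148.63 m^2. 1 ft^2 = 0.09290304 m^2, so 980148.63 m^2 = 980148.63 / 0.09290304 = 10550232 ft^2 ≈ 1.055e+07 ft^2 (4 s.f.). Final answer: 1.055e+07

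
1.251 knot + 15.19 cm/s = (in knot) 1 knot = 0.51444444 m/s, so 1.251 knot = 1.251 * 0.51444444 = 0.64357 m/s. 1 cm/s = 0.01 m/s, so 15.19 cm/s = 15.19 * 0.01 = 0.1519 m/s. Sum: 0.64357 + 0.1519 = 0.79547 m/s. 1 knot = 0.51444444 m/s, so 0.79547 m/s = 0.79547 / 0.51444444 = 1.54627 knot ≈ 1.546 knot (4 s.f.). Final answer: 1.546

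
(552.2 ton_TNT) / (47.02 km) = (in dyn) 4.914e+12. Check: 1 ton_TNT = 4.184e+09 J, so 552.2 ton_TNT = 552.2 * 4.184e+09 = 2.3104048e+12 J. 1 km = 1000 m, so 47.02 km = 47.02 * 1000 = 47020 m. Combine: 2.3104048e+12 J / 47020 m = 49136640 N. 1 dyn = 1e-05 N, so 49136640 N = 49136640 / 1e-05 = 4.913664e+12 dyn ≈ 4.914e+12 dyn (4 s.f.).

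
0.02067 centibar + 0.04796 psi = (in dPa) 3513. Check: 1 centibar = 1000 Pa, so 0.02067 centibar = 0.02067 * 1000 = 20.67 Pa. 1 psi = 6894.7573 Pa, so 0.04796 psi = 0.04796 * 6894.7573 = 330.67256 Pa. Sum: 20.67 + 330.67256 = 351.34256 Pa. 1 dPa = 0.1 Pa, so 351.34256 Pa = 351.34256 / 0.1 = 3513.4256 dPa ≈ 3513 dPa (4 s.f.).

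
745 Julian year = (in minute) 1 Julian year = 31557600 s, so 745 Julian year = 745 * 31557600 = 2.3510412e+10 s. 1 minute = 60 s, so 2.3510412e+10 s = 2.3510412e+10 / 60 = 3.918402e+08 minute ≈ 3.918e+08 minute (4 s.f.). Final answer: 3.918e+08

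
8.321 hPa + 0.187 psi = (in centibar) 1 hPa = 100 Pa, so 8.321 hPa = 8.321 * 100 = 832.1 Pa. 1 psi = 6894.7573 Pa, so 0.187 psi = 0.187 * 6894.7573 = 1289.3196 Pa. Sum: 832.1 + 1289.3196 = 2121.4196 Pa. 1 centibar = 1000 Pa, so 2121.4196 Pa = 2121.4196 / 1000 = 2.1214196 centibar ≈ 2.121 centibar (4 s.f.). Final answer: 2.121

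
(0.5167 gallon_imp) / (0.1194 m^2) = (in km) 1 gallon_imp = 0.00454609 m^3, so 0.5167 gallon_imp = 0.5167 * 0.00454609 = 0.0023489647 m^3. 0.1194 m^2 is already in m^2. Combine: 0.0023489647 m^3 / 0.1194 m^2 = 0.019673071 m. 1 km = 1000 m, so 0.019673071 m = 0.019673071 / 1000 = 1.9673071e-05 km ≈ 1.967e-05 km (4 s.f.). Final answer: 1.967e-05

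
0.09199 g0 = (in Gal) 1 g0 = 9.80665 m/s^2, so 0.09199 g0 = 0.09199 * 9.80665 = 0.90211373 m/s^2. 1 Gal = 0.01 m/s^2, so 0.90211373 m/s^2 = 0.90211373 / 0.01 = 90.211373 Gal ≈ 90.21 Gal (4 s.f.). Final answer: 90.21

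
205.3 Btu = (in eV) 1.352e+24. Check: 1 Btu = 1055.0559 J, so 205.3 Btu = 205.3 * 1055.0559 = 216602.97 J. 1 eV = 1.6021766e-19 J, so 216602.97 J = 216602.97 / 1.6021766e-19 = 1.3519294e+24 eV ≈ 1.352e+24 eV (4 s.f.).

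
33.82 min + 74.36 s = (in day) 0.02435. Check: 1 min = 60 s, so 33.82 min = 33.82 * 60 = 2029.2 s. 74.36 s is already in s. Sum: 2029.2 + 74.36 = 2103.56 s. 1 day = 86400 s, so 2103.56 s = 2103.56 / 86400 = 0.024346759 day ≈ 0.02435 day (4 s.f.).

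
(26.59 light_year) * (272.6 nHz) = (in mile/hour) 1 light_year = 9.4607305e+15 m, so 26.59 light_year = 26.59 * 9.4607305e+15 = 2.5156082e+17 m. 1 nHz = 1e-09 Hz, so 272.6 nHz = 272.6 * 1e-09 = 2.726e-07 Hz. Combine: 2.5156082e+17 m * 2.726e-07 Hz = 6.857548e+10 m/s. 1 mile/hour = 0.44704 m/s, so 6.857548e+10 m/s = 6.857548e+10 / 0.44704 = 1.5339898e+11 mile/hour ≈ 1.534e+11 mile/hour (4 s.f.). Final answer: 1.534e+11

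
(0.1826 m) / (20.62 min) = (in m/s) 0.0001476. Check: 0.1826 m is already in m. 1 min = 60 s, so 20.62 min = 20.62 * 60 = 1237.2 s. Combine: 0.1826 m / 1237.2 s = 0.00014759134 m/s. Result: 0.00014759134 m/s ≈ 0.0001476 m/s (4 s.f.).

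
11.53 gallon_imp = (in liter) 52.42. Check: 1 gallon_imp = 0.00454609 m^3, so 11.53 gallon_imp = 11.53 * 0.00454609 = 0.052416418 m^3. 1 liter = 0.001 m^3, so 0.052416418 m^3 = 0.052416418 / 0.001 = 52.416418 liter ≈ 52.42 liter (4 s.f.).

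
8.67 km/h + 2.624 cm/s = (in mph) 5.446. Check: 1 km/h = 0.27777778 m/s, so 8.67 km/h = 8.67 * 0.27777778 = 2.4083333 m/s. 1 cm/s = 0.01 m/s, so 2.624 cm/s = 2.624 * 0.01 = 0.02624 m/s. Sum: 2.4083333 + 0.02624 = 2.4345733 m/s. 1 mph = 0.44704 m/s, so 2.4345733 m/s = 2.4345733 / 0.44704 = 5.4459854 mph ≈ 5.446 mph (4 s.f.).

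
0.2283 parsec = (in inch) 2.773e+17. Check: 1 parsec = 3.0856776e+16 m, so 0.2283 parsec = 0.2283 * 3.0856776e+16 = 7.0446019e+15 m. 1 inch = 0.0254 m, so 7.0446019e+15 m = 7.0446019e+15 / 0.0254 = 2.7734653e+17 inch ≈ 2.773e+17 inch (4 s.f.).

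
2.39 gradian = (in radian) 0.03754. Check: 1 gradian = 0.015707963 rad, so 2.39 gradian = 2.39 * 0.015707963 = 0.037542032 rad. 0.037542032 rad = 0.037542032 radian ≈ 0.03754 radian (4 s.f.).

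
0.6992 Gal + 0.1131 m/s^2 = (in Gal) 12.01. Check: 1 Gal = 0.01 m/s^2, so 0.6992 Gal = 0.6992 * 0.01 = 0.006992 m/s^2. 0.1131 m/s^2 is already in m/s^2. Sum: 0.006992 + 0.1131 = 0.120092 m/s^2. 1 Gal = 0.01 m/s^2, so 0.120092 m/s^2 = 0.120092 / 0.01 = 12.0092 Gal ≈ 12.01 Gal (4 s.f.).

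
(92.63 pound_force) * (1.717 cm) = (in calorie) 1.691. Check: 1 pound_force = 4.4482216 N, so 92.63 pound_force = 92.63 * 4.4482216 = 412.03877 N. 1 cm = 0.01 m, so 1.717 cm = 1.717 * 0.01 = 0.01717 m. Combine: 412.03877 N * 0.01717 m = 7.0747057 J. 1 calorie = 4.184 J, so 7.0747057 J = 7.0747057 / 4.184 = 1.6908952 calorie ≈ 1.691 calorie (4 s.f.).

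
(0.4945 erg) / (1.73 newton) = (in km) 2.858e-11. Check: 1 erg = 1e-07 J, so 0.4945 erg = 0.4945 * 1e-07 = 4.945e-08 J. 1.73 newton = 1.73 N. Combine: 4.945e-08 J / 1.73 N = 2.8583815e-08 m. 1 km = 1000 m, so 2.8583815e-08 m = 2.8583815e-08 / 1000 = 2.8583815e-11 km ≈ 2.858e-11 km (4 s.f.).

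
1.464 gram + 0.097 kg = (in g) 98.46. Check: 1 gram = 0.001 kg, so 1.464 gram = 1.464 * 0.001 = 0.001464 kg. 0.097 kg is already in kg. Sum: 0.001464 + 0.097 = 0.098464 kg. 1 g = 0.001 kg, so 0.098464 kg = 0.098464 / 0.001 = 98.464 g ≈ 98.46 g (4 s.f.).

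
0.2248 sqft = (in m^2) 0.02088. Check: 1 sqft = 0.09290304 m^2, so 0.2248 sqft = 0.2248 * 0.09290304 = 0.020884603 m^2. Result: 0.020884603 m^2 ≈ 0.02088 m^2 (4 s.f.).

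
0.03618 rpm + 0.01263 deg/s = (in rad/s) 1 rpm = 0.10471976 rad/s, so 0.03618 rpm = 0.03618 * 0.10471976 = 0.0037887607 rad/s. 1 deg/s = 0.017453293 rad/s, so 0.01263 deg/s = 0.01263 * 0.017453293 = 0.00022043508 rad/s. Sum: 0.0037887607 + 0.00022043508 = 0.0040091958 rad/s. Result: 0.0040091958 rad/s ≈ 0.004009 rad/s (4 s.f.). Final answer: 0.004009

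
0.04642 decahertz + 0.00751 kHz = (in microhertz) 7.974e+06. Check: 1 decahertz = 10 Hz, so 0.04642 decahertz = 0.04642 * 10 = 0.4642 Hz. 1 kHz = 1000 Hz, so 0.00751 kHz = 0.00751 * 1000 = 7.51 Hz. Sum: 0.4642 + 7.51 = 7.9742 Hz. 1 microhertz = 1e-06 Hz, so 7.9742 Hz = 7.9742 / 1e-06 = 7974200 microhertz ≈ 7.974e+06 microhertz (4 s.f.).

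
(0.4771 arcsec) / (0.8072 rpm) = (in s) 2.736e-05. Check: 1 arcsec = 4.8481368e-06 rad, so 0.4771 arcsec = 0.4771 * 4.8481368e-06 = 2.3130461e-06 rad. 1 rpm = 0.10471976 rad/s, so 0.8072 rpm = 0.8072 * 0.10471976 = 0.084529786 rad/s. Combine: 2.3130461e-06 rad / 0.084529786 rad/s = 2.7363681e-05 s. Result: 2.7363681e-05 s ≈ 2.736e-05 s (4 s.f.).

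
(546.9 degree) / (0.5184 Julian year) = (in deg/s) 1 degree = 0.017453293 rad, so 546.9 degree = 546.9 * 0.017453293 = 9.5452057 rad. 1 Julian year = 31557600 s, so 0.5184 Julian year = 0.5184 * 31557600 = 16359460 s. Combine: 9.5452057 rad / 16359460 s = 5.8346704e-07 rad/s. 1 deg/s = 0.017453293 rad/s, so 5.8346704e-07 rad/s = 5.8346704e-07 / 0.017453293 = 3.3430199e-05 deg/s ≈ 3.343e-05 deg/s (4 s.f.). Final answer: 3.343e-05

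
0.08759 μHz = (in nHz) 87.59. Check: 1 μHz = 1e-06 Hz, so 0.08759 μHz = 0.08759 * 1e-06 = 8.759e-08 Hz. 1 nHz = 1e-09 Hz, so 8.759e-08 Hz = 8.759e-08 / 1e-09 = 87.59 nHz.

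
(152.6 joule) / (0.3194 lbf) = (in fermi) 152.6 joule = 152.6 J. 1 lbf = 4.4482216 N, so 0.3194 lbf = 0.3194 * 4.4482216 = 1.420762 N. Combine: 152.6 J / 1.420762 N = 107.40715 m. 1 fermi = 1e-15 m, so 107.40715 m = 107.40715 / 1e-15 = 1.0740715e+17 fermi ≈ 1.074e+17 fermi (4 s.f.). Final answer: 1.074e+17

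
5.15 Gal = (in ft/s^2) 1 Gal = 0.01 m/s^2, so 5.15 Gal = 5.15 * 0.01 = 0.0515 m/s^2. 1 ft/s^2 = 0.3048 m/s^2, so 0.0515 m/s^2 = 0.0515 / 0.3048 = 0.16896325 ft/s^2 ≈ 0.169 ft/s^2 (4 s.f.). Final answer: 0.169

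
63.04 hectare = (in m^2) 6.304e+05. Check: 1 hectare = 10000 m^2, so 63.04 hectare = 63.04 * 10000 = 630400 m^2. Result: 630400 m^2 ≈ 6.304e+05 m^2 (4 s.f.).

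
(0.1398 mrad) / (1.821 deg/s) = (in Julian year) 1 mrad = 0.001 rad, so 0.1398 mrad = 0.1398 * 0.001 = 0.0001398 rad. 1 deg/s = 0.017453293 rad/s, so 1.821 deg/s = 1.821 * 0.017453293 = 0.031782446 rad/s. Combine: 0.0001398 rad / 0.031782446 rad/s = 0.0043986546 s. 1 Julian year = 31557600 s, so 0.0043986546 s = 0.0043986546 / 31557600 = 1.3938495e-10 Julian year ≈ 1.394e-10 Julian year (4 s.f.). Final answer: 1.394e-10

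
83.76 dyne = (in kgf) 1 dyne = 1e-05 N, so 83.76 dyne = 83.76 * 1e-05 = 0.0008376 N. 1 kgf = 9.80665 N, so 0.0008376 N = 0.0008376 / 9.80665 = 8.541143e-05 kgf ≈ 8.541e-05 kgf (4 s.f.). Final answer: 8.541e-05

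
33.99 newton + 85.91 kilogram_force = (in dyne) 8.765e+07. Check: 33.99 newton = 33.99 N. 1 kilogram_force = 9.80665 N, so 85.91 kilogram_force = 85.91 * 9.80665 = 842.4893 N. Sum: 33.99 + 842.4893 = 876.4793 N. 1 dyne = 1e-05 N, so 876.4793 N = 876.4793 / 1e-05 = 87647930 dyne ≈ 8.765e+07 dyne (4 s.f.).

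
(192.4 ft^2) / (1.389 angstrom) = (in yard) 1.407e+11. Check: 1 ft^2 = 0.09290304 m^2, so 192.4 ft^2 = 192.4 * 0.09290304 = 17.874545 m^2. 1 angstrom = 1e-10 m, so 1.389 angstrom = 1.389 * 1e-10 = 1.389e-10 m. Combine: 17.874545 m^2 / 1.389e-10 m = 1.2868643e+11 m. 1 yard = 0.9144 m, so 1.2868643e+11 m = 1.2868643e+11 / 0.9144 = 1.4073319e+11 yard ≈ 1.407e+11 yard (4 s.f.).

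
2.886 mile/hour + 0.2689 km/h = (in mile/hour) 1 mile/hour = 0.44704 m/s, so 2.886 mile/hour = 2.886 * 0.44704 = 1.2901574 m/s. 1 km/h = 0.27777778 m/s, so 0.2689 km/h = 0.2689 * 0.27777778 = 0.074694444 m/s. Sum: 1.2901574 + 0.074694444 = 1.3648519 m/s. 1 mile/hour = 0.44704 m/s, so 1.3648519 m/s = 1.3648519 / 0.44704 = 3.0530867 mile/hour ≈ 3.053 mile/hour (4 s.f.). Final answer: 3.053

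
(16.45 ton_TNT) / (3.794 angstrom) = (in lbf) 4.078e+19. Check: 1 ton_TNT = 4.184e+09 J, so 16.45 ton_TNT = 16.45 * 4.184e+09 = 6.88268e+10 J. 1 angstrom = 1e-10 m, so 3.794 angstrom = 3.794 * 1e-10 = 3.794e-10 m. Combine: 6.88268e+10 J / 3.794e-10 m = 1.8140959e+20 N. 1 lbf = 4.4482216 N, so 1.8140959e+20 N = 1.8140959e+20 / 4.4482216 = 4.0782499e+19 lbf ≈ 4.078e+19 lbf (4 s.f.).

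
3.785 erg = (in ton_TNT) 1 erg = 1e-07 J, so 3.785 erg = 3.785 * 1e-07 = 3.785e-07 J. 1 ton_TNT = 4.184e+09 J, so 3.785e-07 J = 3.785e-07 / 4.184e+09 = 9.0463671e-17 ton_TNT ≈ 9.046e-17 ton_TNT (4 s.f.). Final answer: 9.046e-17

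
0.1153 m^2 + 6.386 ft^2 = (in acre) 0.0001751. Check: 0.1153 m^2 is already in m^2. 1 ft^2 = 0.09290304 m^2, so 6.386 ft^2 = 6.386 * 0.09290304 = 0.59327881 m^2. Sum: 0.1153 + 0.59327881 = 0.70857881 m^2. 1 acre = 4046.8564 m^2, so 0.70857881 m^2 = 0.70857881 / 4046.8564 = 0.00017509364 acre ≈ 0.0001751 acre (4 s.f.).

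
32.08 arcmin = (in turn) 1 arcmin = 0.00029088821 rad, so 32.08 arcmin = 32.08 * 0.00029088821 = 0.0093316937 rad. 1 turn = 6.2831853 rad, so 0.0093316937 rad = 0.0093316937 / 6.2831853 = 0.0014851852 turn ≈ 0.001485 turn (4 s.f.). Final answer: 0.001485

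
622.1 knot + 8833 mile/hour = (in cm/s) 4.269e+05. Check: 1 knot = 0.51444444 m/s, so 622.1 knot = 622.1 * 0.51444444 = 320.03589 m/s. 1 mile/hour = 0.44704 m/s, so 8833 mile/hour = 8833 * 0.44704 = 3948.7043 m/s. Sum: 320.03589 + 3948.7043 = 4268.7402 m/s. 1 cm/s = 0.01 m/s, so 4268.7402 m/s = 4268.7402 / 0.01 = 426874.02 cm/s ≈ 4.269e+05 cm/s (4 s.f.).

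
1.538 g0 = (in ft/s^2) 1 g0 = 9.80665 m/s^2, so 1.538 g0 = 1.538 * 9.80665 = 15.082628 m/s^2. 1 ft/s^2 = 0.3048 m/s^2, so 15.082628 m/s^2 = 15.082628 / 0.3048 = 49.483687 ft/s^2 ≈ 49.48 ft/s^2 (4 s.f.). Final answer: 49.48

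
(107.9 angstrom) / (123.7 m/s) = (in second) 8.723e-11. Check: 1 angstrom = 1e-10 m, so 107.9 angstrom = 107.9 * 1e-10 = 1.079e-08 m. 123.7 m/s is already in m/s. Combine: 1.079e-08 m / 123.7 m/s = 8.7227162e-11 s. 8.7227162e-11 s = 8.7227162e-11 second ≈ 8.723e-11 second (4 s.f.).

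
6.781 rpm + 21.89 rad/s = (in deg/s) 1295. Check: 1 rpm = 0.10471976 rad/s, so 6.781 rpm = 6.781 * 0.10471976 = 0.71010466 rad/s. 21.89 rad/s is already in rad/s. Sum: 0.71010466 + 21.89 = 22.600105 rad/s. 1 deg/s = 0.017453293 rad/s, so 22.600105 rad/s = 22.600105 / 0.017453293 = 1294.8906 deg/s ≈ 1295 deg/s (4 s.f.).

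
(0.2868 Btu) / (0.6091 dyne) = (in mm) 1 Btu = 1055.0559 J, so 0.2868 Btu = 0.2868 * 1055.0559 = 302.59002 J. 1 dyne = 1e-05 N, so 0.6091 dyne = 0.6091 * 1e-05 = 6.091e-06 N. Combine: 302.59002 J / 6.091e-06 N = 49678217 m. 1 mm = 0.001 m, so 49678217 m = 49678217 / 0.001 = 4.9678217e+10 mm ≈ 4.968e+10 mm (4 s.f.). Final answer: 4.968e+10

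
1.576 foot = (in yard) 0.5253. Check: 1 foot = 0.3048 m, so 1.576 foot = 1.576 * 0.3048 = 0.4803648 m. 1 yard = 0.9144 m, so 0.4803648 m = 0.4803648 / 0.9144 = 0.52533333 yard ≈ 0.5253 yard (4 s.f.).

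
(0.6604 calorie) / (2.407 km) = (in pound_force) 0.0002581. Check: 1 calorie = 4.184 J, so 0.6604 calorie = 0.6604 * 4.184 = 2.7631136 J. 1 km = 1000 m, so 2.407 km = 2.407 * 1000 = 2407 m. Combine: 2.7631136 J / 2407 m = 0.0011479491 N. 1 pound_force = 4.4482216 N, so 0.0011479491 N = 0.0011479491 / 4.4482216 = 0.00025806923 pound_force ≈ 0.0002581 pound_force (4 s.f.).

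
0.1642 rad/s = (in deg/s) 1 deg/s = 0.017453293 rad/s, so 0.1642 rad/s = 0.1642 / 0.017453293 = 9.407967 deg/s ≈ 9.408 deg/s (4 s.f.). Final answer: 9.408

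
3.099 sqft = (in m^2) 1 sqft = 0.09290304 m^2, so 3.099 sqft = 3.099 * 0.09290304 = 0.28790652 m^2. Result: 0.28790652 m^2 ≈ 0.2879 m^2 (4 s.f.). Final answer: 0.2879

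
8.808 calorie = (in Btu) 1 calorie = 4.184 J, so 8.808 calorie = 8.808 * 4.184 = 36.852672 J. 1 Btu = 1055.0559 J, so 36.852672 J = 36.852672 / 1055.0559 = 0.034929593 Btu ≈ 0.03493 Btu (4 s.f.). Final answer: 0.03493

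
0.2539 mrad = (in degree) 1 mrad = 0.001 rad, so 0.2539 mrad = 0.2539 * 0.001 = 0.0002539 rad. 1 degree = 0.017453293 rad, so 0.0002539 rad = 0.0002539 / 0.017453293 = 0.014547398 degree ≈ 0.01455 degree (4 s.f.). Final answer: 0.01455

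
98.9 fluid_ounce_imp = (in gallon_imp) 0.6181. Check: 1 fluid_ounce_imp = 2.8413063e-05 m^3, so 98.9 fluid_ounce_imp = 98.9 * 2.8413063e-05 = 0.0028100519 m^3. 1 gallon_imp = 0.00454609 m^3, so 0.0028100519 m^3 = 0.0028100519 / 0.00454609 = 0.618125 gallon_imp ≈ 0.6181 gallon_imp (4 s.f.).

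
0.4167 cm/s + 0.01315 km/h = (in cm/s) 1 cm/s = 0.01 m/s, so 0.4167 cm/s = 0.4167 * 0.01 = 0.004167 m/s. 1 km/h = 0.27777778 m/s, so 0.01315 km/h = 0.01315 * 0.27777778 = 0.0036527778 m/s. Sum: 0.004167 + 0.0036527778 = 0.0078197778 m/s. 1 cm/s = 0.01 m/s, so 0.0078197778 m/s = 0.0078197778 / 0.01 = 0.78197778 cm/s ≈ 0.782 cm/s (4 s.f.). Final answer: 0.782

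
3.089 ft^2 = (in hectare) 2.87e-05. Check: 1 ft^2 = 0.09290304 m^2, so 3.089 ft^2 = 3.089 * 0.09290304 = 0.28697749 m^2. 1 hectare = 10000 m^2, so 0.28697749 m^2 = 0.28697749 / 10000 = 2.8697749e-05 hectare ≈ 2.87e-05 hectare (4 s.f.).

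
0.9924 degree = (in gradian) 1 degree = 0.017453293 rad, so 0.9924 degree = 0.9924 * 0.017453293 = 0.017320647 rad. 1 gradian = 0.015707963 rad, so 0.017320647 rad = 0.017320647 / 0.015707963 = 1.1026667 gradian ≈ 1.103 gradian (4 s.f.). Final answer: 1.103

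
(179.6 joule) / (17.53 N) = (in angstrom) 1.025e+11. Check: 179.6 joule = 179.6 J. 17.53 N is already in N. Combine: 179.6 J / 17.53 N = 10.245294 m. 1 angstrom = 1e-10 m, so 10.245294 m = 10.245294 / 1e-10 = 1.0245294e+11 angstrom ≈ 1.025e+11 angstrom (4 s.f.).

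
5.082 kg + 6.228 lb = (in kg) 7.907. Check: 5.082 kg is already in kg. 1 lb = 0.45359237 kg, so 6.228 lb = 6.228 * 0.45359237 = 2.8249733 kg. Sum: 5.082 + 2.8249733 = 7.9069733 kg. Result: 7.9069733 kg ≈ 7.907 kg (4 s.f.).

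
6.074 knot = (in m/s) 1 knot = 0.51444444 m/s, so 6.074 knot = 6.074 * 0.51444444 = 3.1247356 m/s. Result: 3.1247356 m/s ≈ 3.125 m/s (4 s.f.). Final answer: 3.125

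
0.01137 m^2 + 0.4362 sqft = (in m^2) 0.05189. Check: 0.01137 m^2 is already in m^2. 1 sqft = 0.09290304 m^2, so 0.4362 sqft = 0.4362 * 0.09290304 = 0.040524306 m^2. Sum: 0.01137 + 0.040524306 = 0.051894306 m^2. Result: 0.051894306 m^2 ≈ 0.05189 m^2 (4 s.f.).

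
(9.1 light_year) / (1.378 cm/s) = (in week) 1 light_year = 9.4607305e+15 m, so 9.1 light_year = 9.1 * 9.4607305e+15 = 8.6092647e+16 m. 1 cm/s = 0.01 m/s, so 1.378 cm/s = 1.378 * 0.01 = 0.01378 m/s. Combine: 8.6092647e+16 m / 0.01378 m/s = 6.2476522e+18 s. 1 week = 604800 s, so 6.2476522e+18 s = 6.2476522e+18 / 604800 = 1.0330113e+13 week ≈ 1.033e+13 week (4 s.f.). Final answer: 1.033e+13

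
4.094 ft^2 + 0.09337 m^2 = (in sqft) 1 ft^2 = 0.09290304 m^2, so 4.094 ft^2 = 4.094 * 0.09290304 = 0.38034505 m^2. 0.09337 m^2 is already in m^2. Sum: 0.38034505 + 0.09337 = 0.47371505 m^2. 1 sqft = 0.09290304 m^2, so 0.47371505 m^2 = 0.47371505 / 0.09290304 = 5.0990263 sqft ≈ 5.099 sqft (4 s.f.). Final answer: 5.099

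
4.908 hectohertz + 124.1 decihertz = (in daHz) 50.32. Check: 1 hectohertz = 100 Hz, so 4.908 hectohertz = 4.908 * 100 = 490.8 Hz. 1 decihertz = 0.1 Hz, so 124.1 decihertz = 124.1 * 0.1 = 12.41 Hz. Sum: 490.8 + 12.41 = 503.21 Hz. 1 daHz = 10 Hz, so 503.21 Hz = 503.21 / 10 = 50.321 daHz ≈ 50.32 daHz (4 s.f.).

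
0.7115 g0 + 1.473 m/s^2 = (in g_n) 1 g0 = 9.80665 m/s^2, so 0.7115 g0 = 0.7115 * 9.80665 = 6.9774315 m/s^2. 1.473 m/s^2 is already in m/s^2. Sum: 6.9774315 + 1.473 = 8.4504315 m/s^2. 1 g_n = 9.80665 m/s^2, so 8.4504315 m/s^2 = 8.4504315 / 9.80665 = 0.8617042 g_n ≈ 0.8617 g_n (4 s.f.). Final answer: 0.8617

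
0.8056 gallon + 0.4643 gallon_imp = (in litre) 5.16. Check: 1 gallon = 0.0037854118 m^3, so 0.8056 gallon = 0.8056 * 0.0037854118 = 0.0030495277 m^3. 1 gallon_imp = 0.00454609 m^3, so 0.4643 gallon_imp = 0.4643 * 0.00454609 = 0.0021107496 m^3. Sum: 0.0030495277 + 0.0021107496 = 0.0051602773 m^3. 1 litre = 0.001 m^3, so 0.0051602773 m^3 = 0.0051602773 / 0.001 = 5.1602773 litre ≈ 5.16 litre (4 s.f.).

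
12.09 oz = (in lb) 0.7556. Check: 1 oz = 0.028349523 kg, so 12.09 oz = 12.09 * 0.028349523 = 0.34274573 kg. 1 lb = 0.45359237 kg, so 0.34274573 kg = 0.34274573 / 0.45359237 = 0.755625 lb ≈ 0.7556 lb (4 s.f.).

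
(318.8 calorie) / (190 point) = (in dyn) 1 calorie = 4.184 J, so 318.8 calorie = 318.8 * 4.184 = 1333.8592 J. 1 point = 0.00035277778 m, so 190 point = 190 * 0.00035277778 = 0.067027778 m. Combine: 1333.8592 J / 0.067027778 m = 19900.096 N. 1 dyn = 1e-05 N, so 19900.096 N = 19900.096 / 1e-05 = 1.9900096e+09 dyn ≈ 1.99e+09 dyn (4 s.f.). Final answer: 1.99e+09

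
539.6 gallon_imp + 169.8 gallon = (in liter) 1 gallon_imp = 0.00454609 m^3, so 539.6 gallon_imp = 539.6 * 0.00454609 = 2.4530702 m^3. 1 gallon = 0.0037854118 m^3, so 169.8 gallon = 169.8 * 0.0037854118 = 0.64276292 m^3. Sum: 2.4530702 + 0.64276292 = 3.0958331 m^3. 1 liter = 0.001 m^3, so 3.0958331 m^3 = 3.0958331 / 0.001 = 3095.8331 liter ≈ 3096 liter (4 s.f.). Final answer: 3096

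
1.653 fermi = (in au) 1.105e-26. Check: 1 fermi = 1e-15 m, so 1.653 fermi = 1.653 * 1e-15 = 1.653e-15 m. 1 au = 1.4959787e+11 m, so 1.653e-15 m = 1.653e-15 / 1.4959787e+11 = 1.1049623e-26 au ≈ 1.105e-26 au (4 s.f.).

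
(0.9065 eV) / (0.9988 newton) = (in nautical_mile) 1 eV = 1.6021766e-19 J, so 0.9065 eV = 0.9065 * 1.6021766e-19 = 1.4523731e-19 J. 0.9988 newton = 0.9988 N. Combine: 1.4523731e-19 J / 0.9988 N = 1.4541181e-19 m. 1 nautical_mile = 1852 m, so 1.4541181e-19 m = 1.4541181e-19 / 1852 = 7.8516094e-23 nautical_mile ≈ 7.852e-23 nautical_mile (4 s.f.). Final answer: 7.852e-23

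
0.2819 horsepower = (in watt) 1 horsepower = 745.69987 W, so 0.2819 horsepower = 0.2819 * 745.69987 = 210.21279 W. 210.21279 W = 210.21279 watt ≈ 210.2 watt (4 s.f.). Final answer: 210.2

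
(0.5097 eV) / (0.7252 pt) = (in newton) 1 eV = 1.6021766e-19 J, so 0.5097 eV = 0.5097 * 1.6021766e-19 = 8.1662943e-20 J. 1 pt = 0.00035277778 m, so 0.7252 pt = 0.7252 * 0.00035277778 = 0.00025583444 m. Combine: 8.1662943e-20 J / 0.00025583444 m = 3.192023e-16 N. 3.192023e-16 N = 3.192023e-16 newton ≈ 3.192e-16 newton (4 s.f.). Final answer: 3.192e-16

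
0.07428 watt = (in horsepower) 0.07428 watt = 0.07428 W. 1 horsepower = 745.69987 W, so 0.07428 W = 0.07428 / 745.69987 = 9.9611121e-05 horsepower ≈ 9.961e-05 horsepower (4 s.f.). Final answer: 9.961e-05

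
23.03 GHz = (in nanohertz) 1 GHz = 1e+09 Hz, so 23.03 GHz = 23.03 * 1e+09 = 2.303e+10 Hz. 1 nanohertz = 1e-09 Hz, so 2.303e+10 Hz = 2.303e+10 / 1e-09 = 2.303e+19 nanohertz. Final answer: 2.303e+19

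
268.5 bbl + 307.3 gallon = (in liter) 1 bbl = 0.15898729 m^3, so 268.5 bbl = 268.5 * 0.15898729 = 42.688089 m^3. 1 gallon = 0.0037854118 m^3, so 307.3 gallon = 307.3 * 0.0037854118 = 1.163257 m^3. Sum: 42.688089 + 1.163257 = 43.851346 m^3. 1 liter = 0.001 m^3, so 43.851346 m^3 = 43.851346 / 0.001 = 43851.346 liter ≈ 4.385e+04 liter (4 s.f.). Final answer: 4.385e+04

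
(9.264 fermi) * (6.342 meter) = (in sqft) 1 fermi = 1e-15 m, so 9.264 fermi = 9.264 * 1e-15 = 9.264e-15 m. 6.342 meter = 6.342 m. Combine: 9.264e-15 m * 6.342 m = 5.8752288e-14 m^2. 1 sqft = 0.09290304 m^2, so 5.8752288e-14 m^2 = 5.8752288e-14 / 0.09290304 = 6.3240436e-13 sqft ≈ 6.324e-13 sqft (4 s.f.). Final answer: 6.324e-13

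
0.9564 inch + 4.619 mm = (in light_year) 1 inch = 0.0254 m, so 0.9564 inch = 0.9564 * 0.0254 = 0.02429256 m. 1 mm = 0.001 m, so 4.619 mm = 4.619 * 0.001 = 0.004619 m. Sum: 0.02429256 + 0.004619 = 0.02891156 m. 1 light_year = 9.4607305e+15 m, so 0.02891156 m = 0.02891156 / 9.4607305e+15 = 3.0559543e-18 light_year ≈ 3.056e-18 light_year (4 s.f.). Final answer: 3.056e-18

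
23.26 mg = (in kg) 1 mg = 1e-06 kg, so 23.26 mg = 23.26 * 1e-06 = 2.326e-05 kg. Result: 2.326e-05 kg. Final answer: 2.326e-05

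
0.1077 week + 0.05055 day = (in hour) 19.31. Check: 1 week = 604800 s, so 0.1077 week = 0.1077 * 604800 = 65136.96 s. 1 day = 86400 s, so 0.05055 day = 0.05055 * 86400 = 4367.52 s. Sum: 65136.96 + 4367.52 = 69504.48 s. 1 hour = 3600 s, so 69504.48 s = 69504.48 / 3600 = 19.3068 hour ≈ 19.31 hour (4 s.f.).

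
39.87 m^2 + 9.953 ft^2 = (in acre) 39.87 m^2 is already in m^2. 1 ft^2 = 0.09290304 m^2, so 9.953 ft^2 = 9.953 * 0.09290304 = 0.92466396 m^2. Sum: 39.87 + 0.92466396 = 40.794664 m^2. 1 acre = 4046.8564 m^2, so 40.794664 m^2 = 40.794664 / 4046.8564 = 0.010080581 acre ≈ 0.01008 acre (4 s.f.). Final answer: 0.01008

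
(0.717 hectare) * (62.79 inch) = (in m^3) 1 hectare = 10000 m^2, so 0.717 hectare = 0.717 * 10000 = 7170 m^2. 1 inch = 0.0254 m, so 62.79 inch = 62.79 * 0.0254 = 1.594866 m. Combine: 7170 m^2 * 1.594866 m = 11435.189 m^3. Result: 11435.189 m^3 ≈ 1.144e+04 m^3 (4 s.f.). Final answer: 1.144e+04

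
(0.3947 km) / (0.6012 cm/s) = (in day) 0.7599. Check: 1 km = 1000 m, so 0.3947 km = 0.3947 * 1000 = 394.7 m. 1 cm/s = 0.01 m/s, so 0.6012 cm/s = 0.6012 * 0.01 = 0.006012 m/s. Combine: 394.7 m / 0.006012 m/s = 65652.029 s. 1 day = 86400 s, so 65652.029 s = 65652.029 / 86400 = 0.75986145 day ≈ 0.7599 day (4 s.f.).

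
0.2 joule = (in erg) 2e+06. Check: 0.2 joule = 0.2 J. 1 erg = 1e-07 J, so 0.2 J = 0.2 / 1e-07 = 2000000 erg ≈ 2e+06 erg (4 s.f.).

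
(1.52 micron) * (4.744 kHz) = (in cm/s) 1 micron = 1e-06 m, so 1.52 micron = 1.52 * 1e-06 = 1.52e-06 m. 1 kHz = 1000 Hz, so 4.744 kHz = 4.744 * 1000 = 4744 Hz. Combine: 1.52e-06 m * 4744 Hz = 0.00721088 m/s. 1 cm/s = 0.01 m/s, so 0.00721088 m/s = 0.00721088 / 0.01 = 0.721088 cm/s ≈ 0.7211 cm/s (4 s.f.). Final answer: 0.7211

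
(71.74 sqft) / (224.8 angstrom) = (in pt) 1 sqft = 0.09290304 m^2, so 71.74 sqft = 71.74 * 0.09290304 = 6.6648641 m^2. 1 angstrom = 1e-10 m, so 224.8 angstrom = 224.8 * 1e-10 = 2.248e-08 m. Combine: 6.6648641 m^2 / 2.248e-08 m = 2.9647972e+08 m. 1 pt = 0.00035277778 m, so 2.9647972e+08 m = 2.9647972e+08 / 0.00035277778 = 8.4041495e+11 pt ≈ 8.404e+11 pt (4 s.f.). Final answer: 8.404e+11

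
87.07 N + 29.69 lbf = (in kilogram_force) 22.35. Check: 87.07 N is already in N. 1 lbf = 4.4482216 N, so 29.69 lbf = 29.69 * 4.4482216 = 132.0677 N. Sum: 87.07 + 132.0677 = 219.1377 N. 1 kilogram_force = 9.80665 N, so 219.1377 N = 219.1377 / 9.80665 = 22.345827 kilogram_force ≈ 22.35 kilogram_force (4 s.f.).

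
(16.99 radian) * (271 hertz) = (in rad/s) 4604. Check: 16.99 radian = 16.99 rad. 271 hertz = 271 Hz. Combine: 16.99 rad * 271 Hz = 4604.29 rad/s. Result: 4604.29 rad/s ≈ 4604 rad/s (4 s.f.).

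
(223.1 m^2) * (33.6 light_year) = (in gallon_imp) 223.1 m^2 is already in m^2. 1 light_year = 9.4607305e+15 m, so 33.6 light_year = 33.6 * 9.4607305e+15 = 3.1788054e+17 m. Combine: 223.1 m^2 * 3.1788054e+17 m = 7.0919149e+19 m^3. 1 gallon_imp = 0.00454609 m^3, so 7.0919149e+19 m^3 = 7.0919149e+19 / 0.00454609 = 1.5600032e+22 gallon_imp ≈ 1.56e+22 gallon_imp (4 s.f.). Final answer: 1.56e+22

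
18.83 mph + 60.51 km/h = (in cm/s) 2523. Check: 1 mph = 0.44704 m/s, so 18.83 mph = 18.83 * 0.44704 = 8.4177632 m/s. 1 km/h = 0.27777778 m/s, so 60.51 km/h = 60.51 * 0.27777778 = 16.808333 m/s. Sum: 8.4177632 + 16.808333 = 25.226097 m/s. 1 cm/s = 0.01 m/s, so 25.226097 m/s = 25.226097 / 0.01 = 2522.6097 cm/s ≈ 2523 cm/s (4 s.f.).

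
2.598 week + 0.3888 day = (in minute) 1 week = 604800 s, so 2.598 week = 2.598 * 604800 = 1571270.4 s. 1 day = 86400 s, so 0.3888 day = 0.3888 * 86400 = 33592.32 s. Sum: 1571270.4 + 33592.32 = 1604862.7 s. 1 minute = 60 s, so 1604862.7 s = 1604862.7 / 60 = 26747.712 minute ≈ 2.675e+04 minute (4 s.f.). Final answer: 2.675e+04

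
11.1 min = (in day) 1 min = 60 s, so 11.1 min = 11.1 * 60 = 666 s. 1 day = 86400 s, so 666 s = 666 / 86400 = 0.0077083333 day ≈ 0.007708 day (4 s.f.). Final answer: 0.007708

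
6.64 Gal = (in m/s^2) 0.0664. Check: 1 Gal = 0.01 m/s^2, so 6.64 Gal = 6.64 * 0.01 = 0.0664 m/s^2. Result: 0.0664 m/s^2.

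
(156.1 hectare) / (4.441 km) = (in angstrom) 3.515e+12. Check: 1 hectare = 10000 m^2, so 156.1 hectare = 156.1 * 10000 = 1561000 m^2. 1 km = 1000 m, so 4.441 km = 4.441 * 1000 = 4441 m. Combine: 1561000 m^2 / 4441 m = 351.49741 m. 1 angstrom = 1e-10 m, so 351.49741 m = 351.49741 / 1e-10 = 3.5149741e+12 angstrom ≈ 3.515e+12 angstrom (4 s.f.).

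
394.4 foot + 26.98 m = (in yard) 1 foot = 0.3048 m, so 394.4 foot = 394.4 * 0.3048 = 120.21312 m. 26.98 m is already in m. Sum: 120.21312 + 26.98 = 147.19312 m. 1 yard = 0.9144 m, so 147.19312 m = 147.19312 / 0.9144 = 160.97235 yard ≈ 161 yard (4 s.f.). Final answer: 161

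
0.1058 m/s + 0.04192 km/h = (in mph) 0.1058 m/s is already in m/s. 1 km/h = 0.27777778 m/s, so 0.04192 km/h = 0.04192 * 0.27777778 = 0.011644444 m/s. Sum: 0.1058 + 0.011644444 = 0.11744444 m/s. 1 mph = 0.44704 m/s, so 0.11744444 m/s = 0.11744444 / 0.44704 = 0.26271574 mph ≈ 0.2627 mph (4 s.f.). Final answer: 0.2627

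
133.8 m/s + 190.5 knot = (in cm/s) 2.318e+04. Check: 133.8 m/s is already in m/s. 1 knot = 0.51444444 m/s, so 190.5 knot = 190.5 * 0.51444444 = 98.001667 m/s. Sum: 133.8 + 98.001667 = 231.80167 m/s. 1 cm/s = 0.01 m/s, so 231.80167 m/s = 231.80167 / 0.01 = 23180.167 cm/s ≈ 2.318e+04 cm/s (4 s.f.).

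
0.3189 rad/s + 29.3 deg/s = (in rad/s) 0.8303. Check: 0.3189 rad/s is already in rad/s. 1 deg/s = 0.017453293 rad/s, so 29.3 deg/s = 29.3 * 0.017453293 = 0.51138147 rad/s. Sum: 0.3189 + 0.51138147 = 0.83028147 rad/s. Result: 0.83028147 rad/s ≈ 0.8303 rad/s (4 s.f.).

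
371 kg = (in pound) 1 pound = 0.45359237 kg, so 371 kg = 371 / 0.45359237 = 817.91499 pound ≈ 817.9 pound (4 s.f.). Final answer: 817.9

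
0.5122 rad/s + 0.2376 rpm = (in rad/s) 0.5122 rad/s is already in rad/s. 1 rpm = 0.10471976 rad/s, so 0.2376 rpm = 0.2376 * 0.10471976 = 0.024881414 rad/s. Sum: 0.5122 + 0.024881414 = 0.53708141 rad/s. Result: 0.53708141 rad/s ≈ 0.5371 rad/s (4 s.f.). Final answer: 0.5371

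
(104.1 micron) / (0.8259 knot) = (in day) 2.836e-09. Check: 1 micron = 1e-06 m, so 104.1 micron = 104.1 * 1e-06 = 0.0001041 m. 1 knot = 0.51444444 m/s, so 0.8259 knot = 0.8259 * 0.51444444 = 0.42487967 m/s. Combine: 0.0001041 m / 0.42487967 m/s = 0.00024501055 s. 1 day = 86400 s, so 0.00024501055 s = 0.00024501055 / 86400 = 2.8357702e-09 day ≈ 2.836e-09 day (4 s.f.).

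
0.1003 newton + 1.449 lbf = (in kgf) 0.6675. Check: 0.1003 newton = 0.1003 N. 1 lbf = 4.4482216 N, so 1.449 lbf = 1.449 * 4.4482216 = 6.4454731 N. Sum: 0.1003 + 6.4454731 = 6.5457731 N. 1 kgf = 9.80665 N, so 6.5457731 N = 6.5457731 / 9.80665 = 0.6674831 kgf ≈ 0.6675 kgf (4 s.f.).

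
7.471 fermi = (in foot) 2.451e-14. Check: 1 fermi = 1e-15 m, so 7.471 fermi = 7.471 * 1e-15 = 7.471e-15 m. 1 foot = 0.3048 m, so 7.471e-15 m = 7.471e-15 / 0.3048 = 2.4511155e-14 foot ≈ 2.451e-14 foot (4 s.f.).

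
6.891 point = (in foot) 1 point = 0.00035277778 m, so 6.891 point = 6.891 * 0.00035277778 = 0.0024309917 m. 1 foot = 0.3048 m, so 0.0024309917 m = 0.0024309917 / 0.3048 = 0.0079756944 foot ≈ 0.007976 foot (4 s.f.). Final answer: 0.007976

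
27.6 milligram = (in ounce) 0.0009736. Check: 1 milligram = 1e-06 kg, so 27.6 milligram = 27.6 * 1e-06 = 2.76e-05 kg. 1 ounce = 0.028349523 kg, so 2.76e-05 kg = 2.76e-05 / 0.028349523 = 0.00097356135 ounce ≈ 0.0009736 ounce (4 s.f.).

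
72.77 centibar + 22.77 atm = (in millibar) 2.38e+04. Check: 1 centibar = 1000 Pa, so 72.77 centibar = 72.77 * 1000 = 72770 Pa. 1 atm = 101325 Pa, so 22.77 atm = 22.77 * 101325 = 2307170.2 Pa. Sum: 72770 + 2307170.2 = 2379940.2 Pa. 1 millibar = 100 Pa, so 2379940.2 Pa = 2379940.2 / 100 = 23799.403 millibar ≈ 2.38e+04 millibar (4 s.f.).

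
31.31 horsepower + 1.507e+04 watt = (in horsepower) 51.52. Check: 1 horsepower = 745.69987 W, so 31.31 horsepower = 31.31 * 745.69987 = 23347.863 W. 1.507e+04 watt = 15070 W. Sum: 23347.863 + 15070 = 38417.863 W. 1 horsepower = 745.69987 W, so 38417.863 W = 38417.863 / 745.69987 = 51.519203 horsepower ≈ 51.52 horsepower (4 s.f.).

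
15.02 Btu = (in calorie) 3788. Check: 1 Btu = 1055.0559 J, so 15.02 Btu = 15.02 * 1055.0559 = 15846.939 J. 1 calorie = 4.184 J, so 15846.939 J = 15846.939 / 4.184 = 3787.5093 calorie ≈ 3788 calorie (4 s.f.).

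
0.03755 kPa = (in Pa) 1 kPa = 1000 Pa, so 0.03755 kPa = 0.03755 * 1000 = 37.55 Pa. Result: 37.55 Pa. Final answer: 37.55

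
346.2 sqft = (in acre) 0.007948. Check: 1 sqft = 0.09290304 m^2, so 346.2 sqft = 346.2 * 0.09290304 = 32.163032 m^2. 1 acre = 4046.8564 m^2, so 32.163032 m^2 = 32.163032 / 4046.8564 = 0.0079476584 acre ≈ 0.007948 acre (4 s.f.).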